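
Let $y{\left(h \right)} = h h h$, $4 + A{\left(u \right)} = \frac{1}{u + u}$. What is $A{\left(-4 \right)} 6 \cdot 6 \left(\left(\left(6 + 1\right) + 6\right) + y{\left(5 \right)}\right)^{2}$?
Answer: $-2828034$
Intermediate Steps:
$A{\left(u \right)} = -4 + \frac{1}{2 u}$ ($A{\left(u \right)} = -4 + \frac{1}{u + u} = -4 + \frac{1}{2 u}$)
$y{\left(h \right)} = h^{3}$ ($y{\left(h \right)} = h^{2} h = h^{3}$)
$A{\left(-4 \right)} 6 \cdot 6 \left(\left(\left(6 + 1\right) + 6\right) + y{\left(5 \right)}\right)^{2} = \left(-4 + \frac{1}{2 \left(-4\right)}\right) 6 \cdot 6 \left(\left(\left(6 + 1\right) + 6\right) + 5^{3}\right)^{2} = \left(-4 + \frac{1}{2} \left(- \frac{1}{4}\right)\right) 36 \left(\left(7 + 6\right) + 125\right)^{2} = \left(-4 - \frac{1}{8}\right) 36 \left(13 + 125\right)^{2} = \left(- \frac{33}{8}\right) 36 \cdot 138^{2} = \left(- \frac{297}{2}\right) 19044 = -2828034$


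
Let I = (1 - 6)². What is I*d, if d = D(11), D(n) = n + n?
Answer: 550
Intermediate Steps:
D(n) = 2*n
I = 25 (I = (-5)² = 25)
d = 22 (d = 2*11 = 22)
I*d = 25*22 = 550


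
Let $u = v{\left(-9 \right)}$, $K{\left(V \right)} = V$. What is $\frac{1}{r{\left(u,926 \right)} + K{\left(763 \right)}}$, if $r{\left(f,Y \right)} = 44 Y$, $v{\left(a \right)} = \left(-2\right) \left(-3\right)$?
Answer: $\frac{1}{41507} \approx 2.4092 \cdot 10^{-5}$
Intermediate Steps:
$v{\left(a \right)} = 6$
$u = 6$
$\frac{1}{r{\left(u,926 \right)} + K{\left(763 \right)}} = \frac{1}{44 \cdot 926 + 763} = \frac{1}{40744 + 763} = \frac{1}{41507}$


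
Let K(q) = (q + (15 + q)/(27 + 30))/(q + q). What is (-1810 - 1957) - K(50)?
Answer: -4294963/1140 ≈ -3767.5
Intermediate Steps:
K(q) = (5/19 + 58*q/57)/(2*q) (K(q) = (q + (15 + q)/57)/((2*q)) = (q + (15 + q)*(1/57))*(1/(2*q)) = (q + (5/19 + q/57))*(1/(2*q)) = (5/19 + 58*q/57)*(1/(2*q)) = (5/19 + 58*q/57)/(2*q))
(-1810 - 1957) - K(50) = (-1810 - 1957) - (15 + 58*50)/(114*50) = -3767 - (15 + 2900)/(114*50) = -3767 - 2915/(114*50) = -3767 - 1*583/1140 = -3767 - 583/1140 = -4294963/1140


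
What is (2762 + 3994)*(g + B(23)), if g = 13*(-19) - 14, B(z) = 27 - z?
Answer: -1736292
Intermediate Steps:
g = -261 (g = -247 - 14 = -261)
(2762 + 3994)*(g + B(23)) = (2762 + 3994)*(-261 + (27 - 1*23)) = 6756*(-261 + (27 - 23)) = 6756*(-261 + 4) = 6756*(-257) = -1736292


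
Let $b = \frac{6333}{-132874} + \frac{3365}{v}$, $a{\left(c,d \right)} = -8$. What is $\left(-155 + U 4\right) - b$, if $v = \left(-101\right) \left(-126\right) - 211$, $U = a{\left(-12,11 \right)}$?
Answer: $- \frac{62266710017}{332583622} \approx -187.22$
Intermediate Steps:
$U = -8$
$v = 12515$ ($v = 12726 - 211 = 12515$)
$b = \frac{73572703}{332583622}$ ($b = \frac{6333}{-132874} + \frac{3365}{12515} = 6333 \left(- \frac{1}{132874}\right) + 3365 \cdot \frac{1}{12515} = - \frac{6333}{132874} + \frac{673}{2503} = \frac{73572703}{332583622} \approx 0.22122$)
$\left(-155 + U 4\right) - b = \left(-155 - 32\right) - \frac{73572703}{332583622} = -187 - \frac{73572703}{332583622} = - \frac{62266710017}{332583622}$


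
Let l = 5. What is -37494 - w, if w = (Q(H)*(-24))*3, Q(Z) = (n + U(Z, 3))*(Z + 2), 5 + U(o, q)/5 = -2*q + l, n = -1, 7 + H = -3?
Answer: -19638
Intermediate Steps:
H = -10 (H = -7 - 3 = -10)
U(o, q) = -10*q (U(o, q) = -25 + 5*(-2*q + 5) = -25 + 5*(5 - 2*q) = -25 + (25 - 10*q) = -10*q)
Q(Z) = -62 - 31*Z (Q(Z) = (-1 - 10*3)*(Z + 2) = (-1 - 30)*(2 + Z) = -31*(2 + Z) = -62 - 31*Z)
w = -17856 (w = ((-62 - 31*(-10))*(-24))*3 = ((-62 + 310)*(-24))*3 = (248*(-24))*3 = -5952*3 = -17856)
-37494 - w = -37494 - 1*(-17856) = -37494 + 17856 = -19638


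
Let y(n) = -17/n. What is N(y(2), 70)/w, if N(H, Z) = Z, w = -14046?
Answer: -35/7023 ≈ -0.0049836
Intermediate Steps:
N(y(2), 70)/w = 70/(-14046) = 70*(-1/14046) = -35/7023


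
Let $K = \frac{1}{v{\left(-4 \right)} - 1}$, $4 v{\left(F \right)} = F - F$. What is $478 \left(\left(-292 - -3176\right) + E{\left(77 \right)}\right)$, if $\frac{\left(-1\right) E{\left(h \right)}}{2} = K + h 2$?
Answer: $1232284$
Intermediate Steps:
$v{\left(F \right)} = 0$ ($v{\left(F \right)} = \frac{F - F}{4} = \frac{1}{4} \cdot 0 = 0$)
$K = -1$ ($K = \frac{1}{0 - 1} = \frac{1}{-1} = -1$)
$E{\left(h \right)} = 2 - 4 h$ ($E{\left(h \right)} = - 2 \left(-1 + h 2\right) = - 2 \left(-1 + 2 h\right) = 2 - 4 h$)
$478 \left(\left(-292 - -3176\right) + E{\left(77 \right)}\right) = 478 \left(\left(-292 - -3176\right) + \left(2 - 308\right)\right) = 478 \left(\left(-292 + 3176\right) + \left(2 - 308\right)\right) = 478 \left(2884 - 306\right) = 478 \cdot 2578 = 1232284$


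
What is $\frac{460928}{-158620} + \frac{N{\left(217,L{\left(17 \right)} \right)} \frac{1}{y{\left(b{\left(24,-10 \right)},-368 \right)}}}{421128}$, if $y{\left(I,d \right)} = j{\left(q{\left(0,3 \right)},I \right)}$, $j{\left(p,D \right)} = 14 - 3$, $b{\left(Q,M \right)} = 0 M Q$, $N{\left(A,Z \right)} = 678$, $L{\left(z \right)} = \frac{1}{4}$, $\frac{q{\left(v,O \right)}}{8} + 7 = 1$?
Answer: $- \frac{8087496251}{2783305140} \approx -2.9057$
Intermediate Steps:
$q{\left(v,O \right)} = -48$ ($q{\left(v,O \right)} = -56 + 8 \cdot 1 = -56 + 8 = -48$)
$L{\left(z \right)} = \frac{1}{4}$
$b{\left(Q,M \right)} = 0$ ($b{\left(Q,M \right)} = 0 Q = 0$)
$j{\left(p,D \right)} = 11$
$y{\left(I,d \right)} = 11$
$\frac{460928}{-158620} + \frac{N{\left(217,L{\left(17 \right)} \right)} \frac{1}{y{\left(b{\left(24,-10 \right)},-368 \right)}}}{421128} = \frac{460928}{-158620} + \frac{678 \cdot \frac{1}{11}}{421128} = 460928 \left(- \frac{1}{158620}\right) + 678 \cdot \frac{1}{11} \cdot \frac{1}{421128} = - \frac{115232}{39655} + \frac{678}{11} \cdot \frac{1}{421128} = - \frac{115232}{39655} + \frac{113}{772068} = - \frac{8087496251}{2783305140}$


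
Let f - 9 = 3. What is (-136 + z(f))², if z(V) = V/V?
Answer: 18225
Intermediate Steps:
f = 12 (f = 9 + 3 = 12)
z(V) = 1
(-136 + z(f))² = (-136 + 1)² = (-135)² = 18225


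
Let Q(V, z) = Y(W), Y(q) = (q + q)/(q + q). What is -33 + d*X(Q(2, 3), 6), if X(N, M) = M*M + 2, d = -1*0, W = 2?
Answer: -33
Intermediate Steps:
d = 0
Y(q) = 1 (Y(q) = (2*q)/((2*q)) = (2*q)*(1/(2*q)) = 1)
Q(V, z) = 1
X(N, M) = 2 + M**2 (X(N, M) = M**2 + 2 = 2 + M**2)
-33 + d*X(Q(2, 3), 6) = -33 + 0*(2 + 6**2) = -33 + 0*(2 + 36) = -33 + 0*38 = -33 + 0 = -33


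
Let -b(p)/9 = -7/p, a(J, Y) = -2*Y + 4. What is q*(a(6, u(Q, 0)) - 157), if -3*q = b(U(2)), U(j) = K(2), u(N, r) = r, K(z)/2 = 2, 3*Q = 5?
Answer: 3213/4 ≈ 803.25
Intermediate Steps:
Q = 5/3 (Q = (1/3)*5 = 5/3 ≈ 1.6667)
K(z) = 4 (K(z) = 2*2 = 4)
U(j) = 4
a(J, Y) = 4 - 2*Y
b(p) = 63/p (b(p) = -(-63)/p = 63/p)
q = -21/4 ≈ -5.2500
q*(a(6, u(Q, 0)) - 157) = -21*((4 - 2*0) - 157)/4 = -21*((4 + 0) - 157)/4 = -21*(4 - 157)/4 = -21/4*(-153) = 3213/4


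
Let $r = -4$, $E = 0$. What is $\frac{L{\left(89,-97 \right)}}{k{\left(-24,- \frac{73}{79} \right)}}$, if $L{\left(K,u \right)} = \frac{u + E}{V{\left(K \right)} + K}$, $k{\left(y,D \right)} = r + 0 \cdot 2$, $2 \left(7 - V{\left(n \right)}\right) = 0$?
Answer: $\frac{97}{384} \approx 0.2526$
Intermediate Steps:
$V{\left(n \right)} = 7$ ($V{\left(n \right)} = 7 - 0 = 7 + 0 = 7$)
$k{\left(y,D \right)} = -4$ ($k{\left(y,D \right)} = -4 + 0 \cdot 2 = -4 + 0 = -4$)
$L{\left(K,u \right)} = \frac{u}{7 + K}$ ($L{\left(K,u \right)} = \frac{u + 0}{7 + K} = \frac{u}{7 + K}$)
$\frac{L{\left(89,-97 \right)}}{k{\left(-24,- \frac{73}{79} \right)}} = \frac{\left(-97\right) \frac{1}{7 + 89}}{-4} = - \frac{97}{96} \left(- \frac{1}{4}\right) = \left(-97\right) \frac{1}{96} \left(- \frac{1}{4}\right) = \left(- \frac{97}{96}\right) \left(- \frac{1}{4}\right) = \frac{97}{384}$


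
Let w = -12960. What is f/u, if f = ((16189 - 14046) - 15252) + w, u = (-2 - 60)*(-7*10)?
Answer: -26069/4340 ≈ -6.0067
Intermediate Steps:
u = 4340 (u = -62*(-70) = 4340)
f = -26069 (f = ((16189 - 14046) - 15252) - 12960 = (2143 - 15252) - 12960 = -13109 - 12960 = -26069)
f/u = -26069/4340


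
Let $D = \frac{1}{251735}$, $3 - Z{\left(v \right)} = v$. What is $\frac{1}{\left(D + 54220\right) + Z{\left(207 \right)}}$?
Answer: $\frac{251735}{13597717761} \approx 1.8513 \cdot 10^{-5}$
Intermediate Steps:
$Z{\left(v \right)} = 3 - v$
$D = \frac{1}{251735} \approx 3.9724 \cdot 10^{-6}$
$\frac{1}{\left(D + 54220\right) + Z{\left(207 \right)}} = \frac{1}{\left(\frac{1}{251735} + 54220\right) + \left(3 - 207\right)} = \frac{1}{\frac{13649071701}{251735} + \left(3 - 207\right)} = \frac{1}{\frac{13649071701}{251735} - 204} = \frac{1}{\frac{13597717761}{251735}} = \frac{251735}{13597717761}$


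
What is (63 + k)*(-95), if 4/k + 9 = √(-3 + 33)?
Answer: -100605/17 + 380*√30/51 ≈ -5877.1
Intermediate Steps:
k = 4/(-9 + √30) (k = 4/(-9 + √(-3 + 33)) = 4/(-9 + √30) ≈ -1.1355)
(63 + k)*(-95) = (63 + (-12/17 - 4*√30/51))*(-95) = (1059/17 - 4*√30/51)*(-95) = -100605/17 + 380*√30/51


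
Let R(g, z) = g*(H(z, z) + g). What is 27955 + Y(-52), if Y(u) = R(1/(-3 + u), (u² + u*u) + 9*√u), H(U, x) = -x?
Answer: 84861316/3025 + 18*I*√13/55 ≈ 28053.0 + 1.18*I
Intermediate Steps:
R(g, z) = g*(g - z) (R(g, z) = g*(-z + g) = g*(g - z))
Y(u) = (1/(-3 + u) - 9*√u - 2*u²)/(-3 + u) (Y(u) = (1/(-3 + u) - ((u² + u*u) + 9*√u))/(-3 + u) = (1/(-3 + u) - ((u² + u²) + 9*√u))/(-3 + u) = (1/(-3 + u) - (2*u² + 9*√u))/(-3 + u) = (1/(-3 + u) + (-9*√u - 2*u²))/(-3 + u) = (1/(-3 + u) - 9*√u - 2*u²)/(-3 + u))
27955 + Y(-52) = 27955 + (1 - (-3 - 52)*(2*(-52)² + 9*√(-52)))/(-3 - 52)² = 27955 + (1 - 1*(-55)*(2*2704 + 9*(2*I*√13)))/(-55)² = 27955 + (1 - 1*(-55)*(5408 + 18*I*√13))/3025 = 27955 + (1 + (297440 + 990*I*√13))/3025 = 27955 + (297441 + 990*I*√13)/3025 = 27955 + (297441/3025 + 18*I*√13/55) = 84861316/3025 + 18*I*√13/55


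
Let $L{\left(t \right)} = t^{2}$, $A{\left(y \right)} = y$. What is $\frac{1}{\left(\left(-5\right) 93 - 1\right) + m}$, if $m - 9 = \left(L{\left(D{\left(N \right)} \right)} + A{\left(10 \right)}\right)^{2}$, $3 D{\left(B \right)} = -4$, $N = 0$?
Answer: $- \frac{81}{25781} \approx -0.0031419$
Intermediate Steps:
$D{\left(B \right)} = - \frac{4}{3}$ ($D{\left(B \right)} = \frac{1}{3} \left(-4\right) = - \frac{4}{3}$)
$m = \frac{11965}{81}$ ($m = 9 + \left(\left(- \frac{4}{3}\right)^{2} + 10\right)^{2} = 9 + \left(\frac{16}{9} + 10\right)^{2} = 9 + \left(\frac{106}{9}\right)^{2} = 9 + \frac{11236}{81} = \frac{11965}{81} \approx 147.72$)
$\frac{1}{\left(\left(-5\right) 93 - 1\right) + m} = \frac{1}{\left(\left(-5\right) 93 - 1\right) + \frac{11965}{81}} = \frac{1}{\left(-465 - 1\right) + \frac{11965}{81}} = \frac{1}{-466 + \frac{11965}{81}} = \frac{1}{- \frac{25781}{81}} = - \frac{81}{25781}$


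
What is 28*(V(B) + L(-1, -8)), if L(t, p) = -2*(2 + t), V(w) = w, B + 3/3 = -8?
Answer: -308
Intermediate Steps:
B = -9 (B = -1 - 8 = -9)
L(t, p) = -4 - 2*t
28*(V(B) + L(-1, -8)) = 28*(-9 + (-4 - 2*(-1))) = 28*(-9 + (-4 + 2)) = 28*(-9 - 2) = 28*(-11) = -308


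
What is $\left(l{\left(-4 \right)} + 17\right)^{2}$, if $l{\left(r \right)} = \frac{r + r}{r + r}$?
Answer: $324$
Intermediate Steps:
$l{\left(r \right)} = 1$ ($l{\left(r \right)} = \frac{2 r}{2 r} = 2 r \frac{1}{2 r} = 1$)
$\left(l{\left(-4 \right)} + 17\right)^{2} = \left(1 + 17\right)^{2} = 18^{2} = 324$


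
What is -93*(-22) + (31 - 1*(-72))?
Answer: 2149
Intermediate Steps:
-93*(-22) + (31 - 1*(-72)) = 2046 + (31 + 72) = 2046 + 103 = 2149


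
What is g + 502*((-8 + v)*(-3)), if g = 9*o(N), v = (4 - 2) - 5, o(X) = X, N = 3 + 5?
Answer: 16638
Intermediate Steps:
N = 8
v = -3 (v = 2 - 5 = -3)
g = 72 (g = 9*8 = 72)
g + 502*((-8 + v)*(-3)) = 72 + 502*((-8 - 3)*(-3)) = 72 + 502*(-11*(-3)) = 72 + 502*33 = 72 + 16566 = 16638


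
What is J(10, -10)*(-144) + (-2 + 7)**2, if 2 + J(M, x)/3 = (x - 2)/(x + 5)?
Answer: -739/5 ≈ -147.80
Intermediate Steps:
J(M, x) = -6 + 3*(-2 + x)/(5 + x) (J(M, x) = -6 + 3*((x - 2)/(x + 5)) = -6 + 3*((-2 + x)/(5 + x)) = -6 + 3*(-2 + x)/(5 + x))
J(10, -10)*(-144) + (-2 + 7)**2 = (3*(-12 - 1*(-10))/(5 - 10))*(-144) + (-2 + 7)**2 = (3*(-12 + 10)/(-5))*(-144) + 5**2 = (3*(-1/5)*(-2))*(-144) + 25 = (6/5)*(-144) + 25 = -864/5 + 25 = -739/5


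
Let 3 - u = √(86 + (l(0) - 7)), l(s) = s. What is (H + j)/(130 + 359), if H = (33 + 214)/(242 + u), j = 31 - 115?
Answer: -4974949/29313594 + 247*√79/29313594 ≈ -0.16964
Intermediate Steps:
u = 3 - √79 (u = 3 - √(86 + (0 - 7)) = 3 - √(86 - 7) = 3 - √79 ≈ -5.8882)
j = -84
H = 247/(245 - √79) (H = (33 + 214)/(242 + (3 - √79)) = 247/(245 - √79) ≈ 1.0461)
(H + j)/(130 + 359) = ((60515/59946 + 247*√79/59946) - 84)/(130 + 359) = (-4974949/59946 + 247*√79/59946)/489 = (-4974949/59946 + 247*√79/59946)*(1/489) = -4974949/29313594 + 247*√79/29313594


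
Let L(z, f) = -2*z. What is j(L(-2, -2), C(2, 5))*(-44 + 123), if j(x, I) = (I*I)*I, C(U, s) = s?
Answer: 9875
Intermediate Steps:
j(x, I) = I³ (j(x, I) = I²*I = I³)
j(L(-2, -2), C(2, 5))*(-44 + 123) = 5³*(-44 + 123) = 125*79 = 9875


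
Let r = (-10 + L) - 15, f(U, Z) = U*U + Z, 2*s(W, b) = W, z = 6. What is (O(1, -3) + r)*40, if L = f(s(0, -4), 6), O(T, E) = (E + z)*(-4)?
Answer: -1240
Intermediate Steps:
O(T, E) = -24 - 4*E (O(T, E) = (E + 6)*(-4) = (6 + E)*(-4) = -24 - 4*E)
s(W, b) = W/2
f(U, Z) = Z + U**2 (f(U, Z) = U**2 + Z = Z + U**2)
L = 6 (L = 6 + ((1/2)*0)**2 = 6 + 0**2 = 6 + 0 = 6)
r = -19 (r = (-10 + 6) - 15 = -4 - 15 = -19)
(O(1, -3) + r)*40 = ((-24 - 4*(-3)) - 19)*40 = ((-24 + 12) - 19)*40 = (-12 - 19)*40 = -31*40 = -1240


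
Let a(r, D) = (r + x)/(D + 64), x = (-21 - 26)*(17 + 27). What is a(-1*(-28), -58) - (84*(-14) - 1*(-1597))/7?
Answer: -2801/7 ≈ -400.14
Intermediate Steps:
x = -2068 (x = -47*44 = -2068)
a(r, D) = (-2068 + r)/(64 + D) (a(r, D) = (r - 2068)/(D + 64) = (-2068 + r)/(64 + D))
a(-1*(-28), -58) - (84*(-14) - 1*(-1597))/7 = (-2068 - 1*(-28))/(64 - 58) - (84*(-14) - 1*(-1597))/7 = (-2068 + 28)/6 - (-1176 + 1597)/7 = (⅙)*(-2040) - 421/7 = -340 - 1*421/7 = -340 - 421/7 = -2801/7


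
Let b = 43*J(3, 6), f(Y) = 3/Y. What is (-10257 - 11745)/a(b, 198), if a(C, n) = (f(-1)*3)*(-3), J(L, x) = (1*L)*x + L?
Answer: -7334/9 ≈ -814.89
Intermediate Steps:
J(L, x) = L + L*x (J(L, x) = L*x + L = L + L*x)
b = 903 (b = 43*(3*(1 + 6)) = 43*(3*7) = 43*21 = 903)
a(C, n) = 27 (a(C, n) = ((3/(-1))*3)*(-3) = ((3*(-1))*3)*(-3) = -3*3*(-3) = -9*(-3) = 27)
(-10257 - 11745)/a(b, 198) = (-10257 - 11745)/27 = -22002*1/27 = -7334/9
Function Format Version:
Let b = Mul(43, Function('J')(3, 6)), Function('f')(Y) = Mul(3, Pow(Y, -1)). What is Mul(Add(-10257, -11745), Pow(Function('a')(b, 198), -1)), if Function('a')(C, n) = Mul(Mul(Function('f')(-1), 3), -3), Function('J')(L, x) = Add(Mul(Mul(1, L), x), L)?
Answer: Rational(-7334, 9) ≈ -814.89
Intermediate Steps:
Function('J')(L, x) = Add(L, Mul(L, x)) (Function('J')(L, x) = Add(Mul(L, x), L) = Add(L, Mul(L, x)))
b = 903 (b = Mul(43, Mul(3, Add(1, 6))) = Mul(43, Mul(3, 7)) = Mul(43, 21) = 903)
Function('a')(C, n) = 27 (Function('a')(C, n) = Mul(Mul(Mul(3, Pow(-1, -1)), 3), -3) = Mul(Mul(Mul(3, -1), 3), -3) = Mul(Mul(-3, 3), -3) = Mul(-9, -3) = 27)
Mul(Add(-10257, -11745), Pow(Function('a')(b, 198), -1)) = Mul(Add(-10257, -11745), Pow(27, -1)) = Mul(-22002, Rational(1, 27)) = Rational(-7334, 9)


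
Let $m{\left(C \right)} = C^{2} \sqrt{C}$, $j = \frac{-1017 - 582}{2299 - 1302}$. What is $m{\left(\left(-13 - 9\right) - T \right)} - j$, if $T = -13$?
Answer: $\frac{1599}{997} + 243 i \approx 1.6038 + 243.0 i$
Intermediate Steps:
$j = - \frac{1599}{997} \approx -1.6038$
$m{\left(C \right)} = C^{\frac{5}{2}}$
$m{\left(\left(-13 - 9\right) - T \right)} - j = \left(\left(-13 - 9\right) - -13\right)^{\frac{5}{2}} - - \frac{1599}{997} = \left(\left(-13 - 9\right) + 13\right)^{\frac{5}{2}} + \frac{1599}{997} = \left(-22 + 13\right)^{\frac{5}{2}} + \frac{1599}{997} = \left(-9\right)^{\frac{5}{2}} + \frac{1599}{997} = 243 i + \frac{1599}{997} = \frac{1599}{997} + 243 i$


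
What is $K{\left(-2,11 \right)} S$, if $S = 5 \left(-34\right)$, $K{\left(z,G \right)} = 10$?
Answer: $-1700$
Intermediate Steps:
$S = -170$
$K{\left(-2,11 \right)} S = 10 \left(-170\right) = -1700$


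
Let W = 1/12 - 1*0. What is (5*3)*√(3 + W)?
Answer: 5*√111/2 ≈ 26.339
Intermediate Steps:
W = 1/12 (W = 1/12 + 0 = 1/12 ≈ 0.083333)
(5*3)*√(3 + W) = (5*3)*√(3 + 1/12) = 15*√(37/12) = 15*(√111/6) = 5*√111/2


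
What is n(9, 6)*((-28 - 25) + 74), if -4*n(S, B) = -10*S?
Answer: 945/2 ≈ 472.50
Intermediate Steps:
n(S, B) = 5*S/2 (n(S, B) = -(-5)*S/2 = 5*S/2)
n(9, 6)*((-28 - 25) + 74) = ((5/2)*9)*((-28 - 25) + 74) = 45*(-53 + 74)/2 = (45/2)*21 = 945/2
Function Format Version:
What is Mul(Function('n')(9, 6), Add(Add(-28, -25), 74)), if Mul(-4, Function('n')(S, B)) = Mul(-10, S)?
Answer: Rational(945, 2) ≈ 472.50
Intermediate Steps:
Function('n')(S, B) = Mul(Rational(5, 2), S) (Function('n')(S, B) = Mul(Rational(-1, 4), Mul(-10, S)) = Mul(Rational(5, 2), S))
Mul(Function('n')(9, 6), Add(Add(-28, -25), 74)) = Mul(Mul(Rational(5, 2), 9), Add(Add(-28, -25), 74)) = Mul(Rational(45, 2), Add(-53, 74)) = Mul(Rational(45, 2), 21) = Rational(945, 2)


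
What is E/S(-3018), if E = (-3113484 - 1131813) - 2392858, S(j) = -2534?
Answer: 6638155/2534 ≈ 2619.6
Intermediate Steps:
E = -6638155 (E = -4245297 - 2392858 = -6638155)
E/S(-3018) = -6638155/(-2534) = -6638155*(-1/2534) = 6638155/2534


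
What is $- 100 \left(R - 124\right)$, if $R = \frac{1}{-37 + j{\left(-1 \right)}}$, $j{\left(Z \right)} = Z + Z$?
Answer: $\frac{483700}{39} \approx 12403.0$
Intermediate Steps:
$j{\left(Z \right)} = 2 Z$
$R = - \frac{1}{39}$ ($R = \frac{1}{-37 + 2 \left(-1\right)} = \frac{1}{-37 - 2} = \frac{1}{-39} = - \frac{1}{39} \approx -0.025641$)
$- 100 \left(R - 124\right) = - 100 \left(- \frac{1}{39} - 124\right) = \left(-100\right) \left(- \frac{4837}{39}\right) = \frac{483700}{39}$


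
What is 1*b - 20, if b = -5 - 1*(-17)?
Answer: -8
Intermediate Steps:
b = 12 (b = -5 + 17 = 12)
1*b - 20 = 1*12 - 20 = 12 - 20 = -8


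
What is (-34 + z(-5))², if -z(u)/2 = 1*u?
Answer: 576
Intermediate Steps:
z(u) = -2*u
(-34 + z(-5))² = (-34 - 2*(-5))² = (-34 + 10)² = (-24)² = 576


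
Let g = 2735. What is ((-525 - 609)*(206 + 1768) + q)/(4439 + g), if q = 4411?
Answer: -2234105/7174 ≈ -311.42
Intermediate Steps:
((-525 - 609)*(206 + 1768) + q)/(4439 + g) = ((-525 - 609)*(206 + 1768) + 4411)/(4439 + 2735) = (-1134*1974 + 4411)/7174 = (-2238516 + 4411)*(1/7174) = -2234105*1/7174 = -2234105/7174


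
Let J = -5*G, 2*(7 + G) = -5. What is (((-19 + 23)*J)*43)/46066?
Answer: 4085/23033 ≈ 0.17735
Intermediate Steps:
G = -19/2 (G = -7 + (1/2)*(-5) = -7 - 5/2 = -19/2 ≈ -9.5000)
J = 95/2 (J = -5*(-19/2) = 95/2 ≈ 47.500)
(((-19 + 23)*J)*43)/46066 = (((-19 + 23)*(95/2))*43)/46066 = ((4*(95/2))*43)*(1/46066) = (190*43)*(1/46066) = 8170*(1/46066) = 4085/23033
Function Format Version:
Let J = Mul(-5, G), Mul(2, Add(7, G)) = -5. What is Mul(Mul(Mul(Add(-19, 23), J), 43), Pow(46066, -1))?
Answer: Rational(4085, 23033) ≈ 0.17735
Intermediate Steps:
G = Rational(-19, 2) (G = Add(-7, Mul(Rational(1, 2), -5)) = Add(-7, Rational(-5, 2)) = Rational(-19, 2) ≈ -9.5000)
J = Rational(95, 2) (J = Mul(-5, Rational(-19, 2)) = Rational(95, 2) ≈ 47.500)
Mul(Mul(Mul(Add(-19, 23), J), 43), Pow(46066, -1)) = Mul(Mul(Mul(Add(-19, 23), Rational(95, 2)), 43), Pow(46066, -1)) = Mul(Mul(Mul(4, Rational(95, 2)), 43), Rational(1, 46066)) = Mul(Mul(190, 43), Rational(1, 46066)) = Mul(8170, Rational(1, 46066)) = Rational(4085, 23033)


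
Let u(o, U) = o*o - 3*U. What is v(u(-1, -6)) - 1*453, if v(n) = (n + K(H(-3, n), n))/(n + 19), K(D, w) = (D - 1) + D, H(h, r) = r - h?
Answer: -8576/19 ≈ -451.37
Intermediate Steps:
K(D, w) = -1 + 2*D (K(D, w) = (-1 + D) + D = -1 + 2*D)
u(o, U) = o**2 - 3*U
v(n) = (5 + 3*n)/(19 + n) (v(n) = (n + (-1 + 2*(n - 1*(-3))))/(n + 19) = (n + (-1 + 2*(n + 3)))/(19 + n) = (n + (-1 + 2*(3 + n)))/(19 + n) = (n + (-1 + (6 + 2*n)))/(19 + n) = (n + (5 + 2*n))/(19 + n) = (5 + 3*n)/(19 + n))
v(u(-1, -6)) - 1*453 = (5 + 3*((-1)**2 - 3*(-6)))/(19 + ((-1)**2 - 3*(-6))) - 1*453 = (5 + 3*(1 + 18))/(19 + (1 + 18)) - 453 = (5 + 3*19)/(19 + 19) - 453 = (5 + 57)/38 - 453 = (1/38)*62 - 453 = 31/19 - 453 = -8576/19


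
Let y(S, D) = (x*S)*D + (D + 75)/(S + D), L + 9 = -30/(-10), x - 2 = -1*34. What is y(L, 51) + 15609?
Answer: 127019/5 ≈ 25404.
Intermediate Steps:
x = -32 (x = 2 - 1*34 = 2 - 34 = -32)
L = -6 (L = -9 - 30/(-10) = -9 - 30*(-1/10) = -9 + 3 = -6)
y(S, D) = (75 + D)/(D + S) - 32*D*S (y(S, D) = (-32*S)*D + (D + 75)/(S + D) = -32*D*S + (75 + D)/(D + S) = (75 + D)/(D + S) - 32*D*S)
y(L, 51) + 15609 = (75 + 51 - 32*51*(-6)**2 - 32*(-6)*51**2)/(51 - 6) + 15609 = (75 + 51 - 32*51*36 - 32*(-6)*2601)/45 + 15609 = (75 + 51 - 58752 + 499392)/45 + 15609 = (1/45)*440766 + 15609 = 48974/5 + 15609 = 127019/5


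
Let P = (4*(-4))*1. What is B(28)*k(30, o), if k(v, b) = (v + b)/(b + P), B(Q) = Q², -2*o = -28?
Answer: -17248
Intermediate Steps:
o = 14 (o = -½*(-28) = 14)
P = -16 (P = -16*1 = -16)
k(v, b) = (b + v)/(-16 + b) (k(v, b) = (v + b)/(b - 16) = (b + v)/(-16 + b))
B(28)*k(30, o) = 28²*((14 + 30)/(-16 + 14)) = 784*(44/(-2)) = 784*(-½*44) = 784*(-22) = -17248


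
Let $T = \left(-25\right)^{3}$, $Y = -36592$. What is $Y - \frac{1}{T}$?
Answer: $- \frac{571749999}{15625} \approx -36592.0$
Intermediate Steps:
$T = -15625$
$Y - \frac{1}{T} = -36592 - \frac{1}{-15625} = -36592 - - \frac{1}{15625} = -36592 + \frac{1}{15625} = - \frac{571749999}{15625}$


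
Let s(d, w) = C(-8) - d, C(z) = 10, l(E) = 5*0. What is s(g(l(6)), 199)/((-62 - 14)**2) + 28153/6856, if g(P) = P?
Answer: 5083759/1237508 ≈ 4.1081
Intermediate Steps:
l(E) = 0
s(d, w) = 10 - d
s(g(l(6)), 199)/((-62 - 14)**2) + 28153/6856 = (10 - 1*0)/((-62 - 14)**2) + 28153/6856 = (10 + 0)/((-76)**2) + 28153*(1/6856) = 10/5776 + 28153/6856 = 10*(1/5776) + 28153/6856 = 5/2888 + 28153/6856 = 5083759/1237508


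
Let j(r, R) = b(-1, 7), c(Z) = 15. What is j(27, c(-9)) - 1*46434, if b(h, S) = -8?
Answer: -46442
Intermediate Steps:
j(r, R) = -8
j(27, c(-9)) - 1*46434 = -8 - 1*46434 = -8 - 46434 = -46442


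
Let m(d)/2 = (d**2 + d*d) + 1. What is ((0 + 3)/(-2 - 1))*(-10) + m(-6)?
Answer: 156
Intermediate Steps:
m(d) = 2 + 4*d**2 (m(d) = 2*((d**2 + d*d) + 1) = 2*((d**2 + d**2) + 1) = 2*(2*d**2 + 1) = 2*(1 + 2*d**2) = 2 + 4*d**2)
((0 + 3)/(-2 - 1))*(-10) + m(-6) = ((0 + 3)/(-2 - 1))*(-10) + (2 + 4*(-6)**2) = (3/(-3))*(-10) + (2 + 4*36) = (3*(-1/3))*(-10) + (2 + 144) = -1*(-10) + 146 = 10 + 146 = 156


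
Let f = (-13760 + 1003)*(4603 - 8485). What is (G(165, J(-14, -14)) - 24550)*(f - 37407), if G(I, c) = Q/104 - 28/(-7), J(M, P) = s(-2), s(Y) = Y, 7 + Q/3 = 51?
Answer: -2429205111117/2 ≈ -1.2146e+12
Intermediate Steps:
Q = 132 (Q = -21 + 3*51 = -21 + 153 = 132)
J(M, P) = -2
G(I, c) = 137/26 (G(I, c) = 132/104 - 28/(-7) = 132*(1/104) - 28*(-⅐) = 33/26 + 4 = 137/26)
f = 49522674 (f = -12757*(-3882) = 49522674)
(G(165, J(-14, -14)) - 24550)*(f - 37407) = (137/26 - 24550)*(49522674 - 37407) = -638163/26*49485267 = -2429205111117/2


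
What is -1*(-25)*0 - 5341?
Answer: -5341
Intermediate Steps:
-1*(-25)*0 - 5341 = 25*0 - 5341 = 0 - 5341 = -5341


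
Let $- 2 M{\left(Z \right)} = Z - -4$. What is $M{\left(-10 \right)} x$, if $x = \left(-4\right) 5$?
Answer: $-60$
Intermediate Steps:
$x = -20$
$M{\left(Z \right)} = -2 - \frac{Z}{2}$ ($M{\left(Z \right)} = - \frac{Z - -4}{2} = - \frac{Z + 4}{2} = - \frac{4 + Z}{2} = -2 - \frac{Z}{2}$)
$M{\left(-10 \right)} x = \left(-2 - -5\right) \left(-20\right) = \left(-2 + 5\right) \left(-20\right) = 3 \left(-20\right) = -60$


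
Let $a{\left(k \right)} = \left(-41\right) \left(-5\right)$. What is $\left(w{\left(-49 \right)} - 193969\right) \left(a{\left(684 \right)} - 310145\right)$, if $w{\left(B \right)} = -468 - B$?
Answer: $60248616720$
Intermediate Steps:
$a{\left(k \right)} = 205$
$\left(w{\left(-49 \right)} - 193969\right) \left(a{\left(684 \right)} - 310145\right) = \left(\left(-468 - -49\right) - 193969\right) \left(205 - 310145\right) = \left(\left(-468 + 49\right) - 193969\right) \left(-309940\right) = \left(-419 - 193969\right) \left(-309940\right) = \left(-194388\right) \left(-309940\right) = 60248616720$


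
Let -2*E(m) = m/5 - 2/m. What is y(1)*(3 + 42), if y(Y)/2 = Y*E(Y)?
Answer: 81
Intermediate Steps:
E(m) = 1/m - m/10 (E(m) = -(m/5 - 2/m)/2 = -(-2/m + m/5)/2 = 1/m - m/10)
y(Y) = 2*Y*(1/Y - Y/10) (y(Y) = 2*(Y*(1/Y - Y/10)) = 2*Y*(1/Y - Y/10))
y(1)*(3 + 42) = (2 - 1/5*1**2)*(3 + 42) = (2 - 1/5*1)*45 = (2 - 1/5)*45 = (9/5)*45 = 81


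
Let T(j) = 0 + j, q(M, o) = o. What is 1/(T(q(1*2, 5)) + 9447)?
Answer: 1/9452 ≈ 0.00010580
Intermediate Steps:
T(j) = j
1/(T(q(1*2, 5)) + 9447) = 1/(5 + 9447) = 1/9452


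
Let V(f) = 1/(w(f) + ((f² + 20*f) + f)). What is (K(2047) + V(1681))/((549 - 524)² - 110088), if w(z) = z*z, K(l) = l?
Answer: -11640926682/622496706049 ≈ -0.018700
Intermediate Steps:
w(z) = z²
V(f) = 1/(2*f² + 21*f) (V(f) = 1/(f² + ((f² + 20*f) + f)) = 1/(f² + (f² + 21*f)) = 1/(2*f² + 21*f))
(K(2047) + V(1681))/((549 - 524)² - 110088) = (2047 + 1/(1681*(21 + 2*1681)))/((549 - 524)² - 110088) = (2047 + 1/(1681*(21 + 3362)))/(25² - 110088) = (2047 + (1/1681)/3383)/(625 - 110088) = (2047 + (1/1681)*(1/3383))/(-109463) = (2047 + 1/5686823)*(-1/109463) = (11640926682/5686823)*(-1/109463) = -11640926682/622496706049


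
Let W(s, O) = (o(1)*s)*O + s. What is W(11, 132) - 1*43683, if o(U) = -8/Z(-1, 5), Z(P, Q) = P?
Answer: -32056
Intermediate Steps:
o(U) = 8 (o(U) = -8/(-1) = -8*(-1) = 8)
W(s, O) = s + 8*O*s (W(s, O) = (8*s)*O + s = 8*O*s + s = s + 8*O*s)
W(11, 132) - 1*43683 = 11*(1 + 8*132) - 1*43683 = 11*(1 + 1056) - 43683 = 11*1057 - 43683 = 11627 - 43683 = -32056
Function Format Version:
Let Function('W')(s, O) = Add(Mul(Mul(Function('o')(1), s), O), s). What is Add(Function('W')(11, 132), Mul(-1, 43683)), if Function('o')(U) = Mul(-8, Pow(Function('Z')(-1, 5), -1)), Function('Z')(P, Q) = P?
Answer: -32056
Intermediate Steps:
Function('o')(U) = 8 (Function('o')(U) = Mul(-8, Pow(-1, -1)) = Mul(-8, -1) = 8)
Function('W')(s, O) = Add(s, Mul(8, O, s)) (Function('W')(s, O) = Add(Mul(Mul(8, s), O), s) = Add(Mul(8, O, s), s) = Add(s, Mul(8, O, s)))
Add(Function('W')(11, 132), Mul(-1, 43683)) = Add(Mul(11, Add(1, Mul(8, 132))), Mul(-1, 43683)) = Add(Mul(11, Add(1, 1056)), -43683) = Add(Mul(11, 1057), -43683) = Add(11627, -43683) = -32056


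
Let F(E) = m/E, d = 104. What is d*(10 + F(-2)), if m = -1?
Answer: 1092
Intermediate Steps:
F(E) = -1/E
d*(10 + F(-2)) = 104*(10 - 1/(-2)) = 104*(10 - 1*(-½)) = 104*(10 + ½) = 104*(21/2) = 1092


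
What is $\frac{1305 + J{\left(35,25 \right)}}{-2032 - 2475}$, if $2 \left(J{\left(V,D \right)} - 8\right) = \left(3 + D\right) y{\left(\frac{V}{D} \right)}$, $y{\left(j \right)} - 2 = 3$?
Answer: $- \frac{1383}{4507} \approx -0.30686$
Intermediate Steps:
$y{\left(j \right)} = 5$ ($y{\left(j \right)} = 2 + 3 = 5$)
$J{\left(V,D \right)} = \frac{31}{2} + \frac{5 D}{2}$ ($J{\left(V,D \right)} = 8 + \frac{\left(3 + D\right) 5}{2} = 8 + \frac{15 + 5 D}{2} = 8 + \left(\frac{15}{2} + \frac{5 D}{2}\right) = \frac{31}{2} + \frac{5 D}{2}$)
$\frac{1305 + J{\left(35,25 \right)}}{-2032 - 2475} = \frac{1305 + \left(\frac{31}{2} + \frac{5}{2} \cdot 25\right)}{-2032 - 2475} = \frac{1305 + \left(\frac{31}{2} + \frac{125}{2}\right)}{-4507} = \left(1305 + 78\right) \left(- \frac{1}{4507}\right) = 1383 \left(- \frac{1}{4507}\right) = - \frac{1383}{4507}$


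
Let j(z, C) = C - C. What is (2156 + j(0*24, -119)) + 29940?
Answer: 32096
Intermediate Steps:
j(z, C) = 0
(2156 + j(0*24, -119)) + 29940 = (2156 + 0) + 29940 = 2156 + 29940 = 32096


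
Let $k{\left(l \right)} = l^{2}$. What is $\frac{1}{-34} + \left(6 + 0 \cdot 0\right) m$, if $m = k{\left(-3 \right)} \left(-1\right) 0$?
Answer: $- \frac{1}{34} \approx -0.029412$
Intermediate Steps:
$m = 0$ ($m = \left(-3\right)^{2} \left(-1\right) 0 = 9 \left(-1\right) 0 = \left(-9\right) 0 = 0$)
$\frac{1}{-34} + \left(6 + 0 \cdot 0\right) m = \frac{1}{-34} + \left(6 + 0 \cdot 0\right) 0 = - \frac{1}{34} + \left(6 + 0\right) 0 = - \frac{1}{34} + 6 \cdot 0 = - \frac{1}{34} + 0 = - \frac{1}{34}$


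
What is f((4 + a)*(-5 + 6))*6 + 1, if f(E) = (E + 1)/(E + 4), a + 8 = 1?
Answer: -11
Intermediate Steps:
a = -7 (a = -8 + 1 = -7)
f(E) = (1 + E)/(4 + E)
f((4 + a)*(-5 + 6))*6 + 1 = ((1 + (4 - 7)*(-5 + 6))/(4 + (4 - 7)*(-5 + 6)))*6 + 1 = ((1 - 3*1)/(4 - 3*1))*6 + 1 = ((1 - 3)/(4 - 3))*6 + 1 = (-2/1)*6 + 1 = (1*(-2))*6 + 1 = -2*6 + 1 = -12 + 1 = -11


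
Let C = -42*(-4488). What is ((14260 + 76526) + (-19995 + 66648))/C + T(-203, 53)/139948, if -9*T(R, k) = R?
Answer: 4809641201/6594909552 ≈ 0.72930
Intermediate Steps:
T(R, k) = -R/9
C = 188496
((14260 + 76526) + (-19995 + 66648))/C + T(-203, 53)/139948 = ((14260 + 76526) + (-19995 + 66648))/188496 - 1/9*(-203)/139948 = (90786 + 46653)*(1/188496) + (203/9)*(1/139948) = 137439*(1/188496) + 203/1259532 = 15271/20944 + 203/1259532 = 4809641201/6594909552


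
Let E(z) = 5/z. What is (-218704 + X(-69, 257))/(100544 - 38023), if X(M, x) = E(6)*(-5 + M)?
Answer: -656297/187563 ≈ -3.4991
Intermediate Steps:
X(M, x) = -25/6 + 5*M/6 (X(M, x) = (5/6)*(-5 + M) = (5*(1/6))*(-5 + M) = 5*(-5 + M)/6 = -25/6 + 5*M/6)
(-218704 + X(-69, 257))/(100544 - 38023) = (-218704 + (-25/6 + (5/6)*(-69)))/(100544 - 38023) = (-218704 + (-25/6 - 115/2))/62521 = (-218704 - 185/3)*(1/62521) = -656297/3*1/62521 = -656297/187563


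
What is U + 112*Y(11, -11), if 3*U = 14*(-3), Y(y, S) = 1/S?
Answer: -266/11 ≈ -24.182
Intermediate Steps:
U = -14 (U = (14*(-3))/3 = (1/3)*(-42) = -14)
U + 112*Y(11, -11) = -14 + 112/(-11) = -14 + 112*(-1/11) = -14 - 112/11 = -266/11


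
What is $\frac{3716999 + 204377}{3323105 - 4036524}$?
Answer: $- \frac{3921376}{713419} \approx -5.4966$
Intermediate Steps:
$\frac{3716999 + 204377}{3323105 - 4036524} = \frac{3921376}{-713419} = 3921376 \left(- \frac{1}{713419}\right) = - \frac{3921376}{713419}$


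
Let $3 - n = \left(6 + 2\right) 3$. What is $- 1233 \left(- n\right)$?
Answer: $-25893$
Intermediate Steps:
$n = -21$ ($n = 3 - \left(6 + 2\right) 3 = 3 - 8 \cdot 3 = 3 - 24 = -21$)
$- 1233 \left(- n\right) = - 1233 \left(\left(-1\right) \left(-21\right)\right) = \left(-1233\right) 21 = -25893$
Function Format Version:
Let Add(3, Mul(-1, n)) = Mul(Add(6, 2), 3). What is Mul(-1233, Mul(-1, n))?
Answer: -25893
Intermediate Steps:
n = -21 (n = Add(3, Mul(-1, Mul(Add(6, 2), 3))) = Add(3, Mul(-1, Mul(8, 3))) = Add(3, Mul(-1, 24)) = Add(3, -24) = -21)
Mul(-1233, Mul(-1, n)) = Mul(-1233, Mul(-1, -21)) = Mul(-1233, 21) = -25893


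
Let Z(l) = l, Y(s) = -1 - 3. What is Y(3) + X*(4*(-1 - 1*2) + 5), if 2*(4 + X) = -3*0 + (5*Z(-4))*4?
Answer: 304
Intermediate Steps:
Y(s) = -4
X = -44 (X = -4 + (-3*0 + (5*(-4))*4)/2 = -4 + (0 - 20*4)/2 = -4 + (0 - 80)/2 = -4 + (1/2)*(-80) = -4 - 40 = -44)
Y(3) + X*(4*(-1 - 1*2) + 5) = -4 - 44*(4*(-1 - 1*2) + 5) = -4 - 44*(4*(-1 - 2) + 5) = -4 - 44*(4*(-3) + 5) = -4 - 44*(-12 + 5) = -4 - 44*(-7) = -4 + 308 = 304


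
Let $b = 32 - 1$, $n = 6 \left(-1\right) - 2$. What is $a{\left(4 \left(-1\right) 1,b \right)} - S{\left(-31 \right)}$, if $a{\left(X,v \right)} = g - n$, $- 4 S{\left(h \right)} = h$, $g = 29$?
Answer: $\frac{117}{4} \approx 29.25$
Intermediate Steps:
$S{\left(h \right)} = - \frac{h}{4}$
$n = -8$ ($n = -6 - 2 = -8$)
$b = 31$
$a{\left(X,v \right)} = 37$ ($a{\left(X,v \right)} = 29 - -8 = 29 + 8 = 37$)
$a{\left(4 \left(-1\right) 1,b \right)} - S{\left(-31 \right)} = 37 - \left(- \frac{1}{4}\right) \left(-31\right) = 37 - \frac{31}{4} = \frac{117}{4}$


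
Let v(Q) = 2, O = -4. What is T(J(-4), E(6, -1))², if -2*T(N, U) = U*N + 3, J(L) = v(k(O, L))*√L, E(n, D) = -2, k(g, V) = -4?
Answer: (3 - 8*I)²/4 ≈ -13.75 - 12.0*I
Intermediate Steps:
J(L) = 2*√L
T(N, U) = -3/2 - N*U/2 (T(N, U) = -(U*N + 3)/2 = -(N*U + 3)/2 = -(3 + N*U)/2 = -3/2 - N*U/2)
T(J(-4), E(6, -1))² = (-3/2 - ½*2*√(-4)*(-2))² = (-3/2 - ½*2*(2*I)*(-2))² = (-3/2 - ½*4*I*(-2))² = (-3/2 + 4*I)²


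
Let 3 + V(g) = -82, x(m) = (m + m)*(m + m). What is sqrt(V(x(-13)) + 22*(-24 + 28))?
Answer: sqrt(3) ≈ 1.7320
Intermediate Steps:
x(m) = 4*m**2 (x(m) = (2*m)*(2*m) = 4*m**2)
V(g) = -85 (V(g) = -3 - 82 = -85)
sqrt(V(x(-13)) + 22*(-24 + 28)) = sqrt(-85 + 22*(-24 + 28)) = sqrt(-85 + 22*4) = sqrt(-85 + 88) = sqrt(3)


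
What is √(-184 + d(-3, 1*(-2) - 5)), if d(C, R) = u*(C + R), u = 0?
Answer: 2*I*√46 ≈ 13.565*I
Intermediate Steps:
d(C, R) = 0 (d(C, R) = 0*(C + R) = 0)
√(-184 + d(-3, 1*(-2) - 5)) = √(-184 + 0) = √(-184) = 2*I*√46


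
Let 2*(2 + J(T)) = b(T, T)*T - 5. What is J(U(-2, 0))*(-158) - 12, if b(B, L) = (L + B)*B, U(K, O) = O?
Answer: 699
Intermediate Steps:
b(B, L) = B*(B + L) (b(B, L) = (B + L)*B = B*(B + L))
J(T) = -9/2 + T³ (J(T) = -2 + ((T*(T + T))*T - 5)/2 = -2 + ((T*(2*T))*T - 5)/2 = -2 + ((2*T²)*T - 5)/2 = -2 + (2*T³ - 5)/2 = -2 + (-5 + 2*T³)/2 = -2 + (-5/2 + T³) = -9/2 + T³)
J(U(-2, 0))*(-158) - 12 = (-9/2 + 0³)*(-158) - 12 = (-9/2 + 0)*(-158) - 12 = -9/2*(-158) - 12 = 711 - 12 = 699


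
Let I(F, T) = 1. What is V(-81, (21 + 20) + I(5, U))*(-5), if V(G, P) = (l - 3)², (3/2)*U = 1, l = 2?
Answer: -5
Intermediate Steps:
U = ⅔ (U = (⅔)*1 = ⅔ ≈ 0.66667)
V(G, P) = 1 (V(G, P) = (2 - 3)² = (-1)² = 1)
V(-81, (21 + 20) + I(5, U))*(-5) = 1*(-5) = -5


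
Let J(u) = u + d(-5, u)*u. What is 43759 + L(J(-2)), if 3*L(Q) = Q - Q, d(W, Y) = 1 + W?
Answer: 43759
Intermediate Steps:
J(u) = -3*u (J(u) = u + (1 - 5)*u = u - 4*u = -3*u)
L(Q) = 0 (L(Q) = (Q - Q)/3 = (1/3)*0 = 0)
43759 + L(J(-2)) = 43759 + 0 = 43759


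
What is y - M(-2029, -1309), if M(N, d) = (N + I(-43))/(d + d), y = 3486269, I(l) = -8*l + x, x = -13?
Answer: 4563525272/1309 ≈ 3.4863e+6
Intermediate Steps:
I(l) = -13 - 8*l (I(l) = -8*l - 13 = -13 - 8*l)
M(N, d) = (331 + N)/(2*d) (M(N, d) = (N + (-13 - 8*(-43)))/(d + d) = (N + (-13 + 344))/((2*d)) = (N + 331)*(1/(2*d)) = (331 + N)*(1/(2*d)) = (331 + N)/(2*d))
y - M(-2029, -1309) = 3486269 - (331 - 2029)/(2*(-1309)) = 3486269 - (-1)*(-1698)/(2*1309) = 3486269 - 1*849/1309 = 3486269 - 849/1309 = 4563525272/1309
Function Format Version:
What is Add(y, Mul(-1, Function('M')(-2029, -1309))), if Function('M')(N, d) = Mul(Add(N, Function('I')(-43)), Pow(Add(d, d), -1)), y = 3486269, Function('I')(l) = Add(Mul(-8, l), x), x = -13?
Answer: Rational(4563525272, 1309) ≈ 3.4863e+6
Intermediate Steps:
Function('I')(l) = Add(-13, Mul(-8, l)) (Function('I')(l) = Add(Mul(-8, l), -13) = Add(-13, Mul(-8, l)))
Function('M')(N, d) = Mul(Rational(1, 2), Pow(d, -1), Add(331, N)) (Function('M')(N, d) = Mul(Add(N, Add(-13, Mul(-8, -43))), Pow(Add(d, d), -1)) = Mul(Add(N, Add(-13, 344)), Pow(Mul(2, d), -1)) = Mul(Add(N, 331), Mul(Rational(1, 2), Pow(d, -1))) = Mul(Add(331, N), Mul(Rational(1, 2), Pow(d, -1))) = Mul(Rational(1, 2), Pow(d, -1), Add(331, N)))
Add(y, Mul(-1, Function('M')(-2029, -1309))) = Add(3486269, Mul(-1, Mul(Rational(1, 2), Pow(-1309, -1), Add(331, -2029)))) = Add(3486269, Mul(-1, Mul(Rational(1, 2), Rational(-1, 1309), -1698))) = Add(3486269, Mul(-1, Rational(849, 1309))) = Add(3486269, Rational(-849, 1309)) = Rational(4563525272, 1309)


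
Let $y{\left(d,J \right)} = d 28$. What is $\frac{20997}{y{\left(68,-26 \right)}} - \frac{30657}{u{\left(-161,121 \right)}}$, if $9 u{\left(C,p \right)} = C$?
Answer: $\frac{10790181}{6256} \approx 1724.8$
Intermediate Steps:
$u{\left(C,p \right)} = \frac{C}{9}$
$y{\left(d,J \right)} = 28 d$
$\frac{20997}{y{\left(68,-26 \right)}} - \frac{30657}{u{\left(-161,121 \right)}} = \frac{20997}{28 \cdot 68} - \frac{30657}{\frac{1}{9} \left(-161\right)} = \frac{20997}{1904} - \frac{30657}{- \frac{161}{9}} = 20997 \cdot \frac{1}{1904} - - \frac{275913}{161} = \frac{20997}{1904} + \frac{275913}{161} = \frac{10790181}{6256}$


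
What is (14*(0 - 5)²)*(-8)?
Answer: -2800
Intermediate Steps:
(14*(0 - 5)²)*(-8) = (14*(-5)²)*(-8) = (14*25)*(-8) = 350*(-8) = -2800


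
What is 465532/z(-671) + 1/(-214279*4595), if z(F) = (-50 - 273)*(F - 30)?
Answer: 458368395685237/222938804008115 ≈ 2.0560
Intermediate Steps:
z(F) = 9690 - 323*F (z(F) = -323*(-30 + F) = 9690 - 323*F)
465532/z(-671) + 1/(-214279*4595) = 465532/(9690 - 323*(-671)) + 1/(-214279*4595) = 465532/(9690 + 216733) - 1/214279*1/4595 = 465532/226423 - 1/984612005 = 458368395685237/222938804008115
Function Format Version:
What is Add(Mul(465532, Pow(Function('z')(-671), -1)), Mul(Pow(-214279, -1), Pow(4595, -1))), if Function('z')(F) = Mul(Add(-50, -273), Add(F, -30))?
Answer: Rational(458368395685237, 222938804008115) ≈ 2.0560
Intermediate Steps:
Function('z')(F) = Add(9690, Mul(-323, F)) (Function('z')(F) = Mul(-323, Add(-30, F)) = Add(9690, Mul(-323, F)))
Add(Mul(465532, Pow(Function('z')(-671), -1)), Mul(Pow(-214279, -1), Pow(4595, -1))) = Add(Mul(465532, Pow(Add(9690, Mul(-323, -671)), -1)), Mul(Pow(-214279, -1), Pow(4595, -1))) = Add(Mul(465532, Pow(Add(9690, 216733), -1)), Mul(Rational(-1, 214279), Rational(1, 4595))) = Add(Mul(465532, Pow(226423, -1)), Rational(-1, 984612005)) = Add(Mul(465532, Rational(1, 226423)), Rational(-1, 984612005)) = Add(Rational(465532, 226423), Rational(-1, 984612005)) = Rational(458368395685237, 222938804008115)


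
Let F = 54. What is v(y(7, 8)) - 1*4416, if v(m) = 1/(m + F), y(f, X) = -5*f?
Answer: -83903/19 ≈ -4415.9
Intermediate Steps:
v(m) = 1/(54 + m) (v(m) = 1/(m + 54) = 1/(54 + m))
v(y(7, 8)) - 1*4416 = 1/(54 - 5*7) - 1*4416 = 1/(54 - 35) - 4416 = 1/19 - 4416 = -83903/19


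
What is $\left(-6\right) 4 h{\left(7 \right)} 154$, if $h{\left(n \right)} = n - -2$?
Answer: $-33264$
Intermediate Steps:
$h{\left(n \right)} = 2 + n$ ($h{\left(n \right)} = n + 2 = 2 + n$)
$\left(-6\right) 4 h{\left(7 \right)} 154 = \left(-6\right) 4 \left(2 + 7\right) 154 = \left(-24\right) 9 \cdot 154 = \left(-216\right) 154 = -33264$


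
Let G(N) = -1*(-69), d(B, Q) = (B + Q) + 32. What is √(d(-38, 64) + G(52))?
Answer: √127 ≈ 11.269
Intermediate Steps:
d(B, Q) = 32 + B + Q
G(N) = 69
√(d(-38, 64) + G(52)) = √((32 - 38 + 64) + 69) = √(58 + 69) = √127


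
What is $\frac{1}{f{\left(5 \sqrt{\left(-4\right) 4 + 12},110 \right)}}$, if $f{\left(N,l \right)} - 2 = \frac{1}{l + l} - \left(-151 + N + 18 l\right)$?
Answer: $- \frac{88426580}{161559799721} + \frac{484000 i}{161559799721} \approx -0.00054733 + 2.9958 \cdot 10^{-6} i$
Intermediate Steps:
$f{\left(N,l \right)} = 153 + \frac{1}{2 l} - N - 18 l$ ($f{\left(N,l \right)} = 2 - \left(-151 + N - \frac{1}{l + l} + 18 l\right) = 2 - \left(-151 + N - \frac{1}{2 l} + 18 l\right) = 2 - \left(-151 + N + 18 l - \frac{1}{2 l}\right) = 153 + \frac{1}{2 l} - N - 18 l$)
$\frac{1}{f{\left(5 \sqrt{\left(-4\right) 4 + 12},110 \right)}} = \frac{1}{153 + \frac{1}{2 \cdot 110} - 5 \sqrt{\left(-4\right) 4 + 12} - 1980} = \frac{1}{153 + \frac{1}{2} \cdot \frac{1}{110} - 5 \sqrt{-16 + 12} - 1980} = \frac{1}{153 + \frac{1}{220} - 5 \sqrt{-4} - 1980} = \frac{1}{153 + \frac{1}{220} - 5 \cdot 2 i - 1980} = \frac{1}{153 + \frac{1}{220} - 10 i - 1980} = \frac{1}{- \frac{401939}{220} - 10 i} = \frac{48400 \left(- \frac{401939}{220} + 10 i\right)}{161559799721}$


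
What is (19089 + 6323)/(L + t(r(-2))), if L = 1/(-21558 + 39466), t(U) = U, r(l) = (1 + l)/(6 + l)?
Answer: -113769524/1119 ≈ -1.0167e+5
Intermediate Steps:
r(l) = (1 + l)/(6 + l)
L = 1/17908 ≈ 5.5841e-5
(19089 + 6323)/(L + t(r(-2))) = (19089 + 6323)/(1/17908 + (1 - 2)/(6 - 2)) = 25412/(1/17908 - 1/4) = 25412/(1/17908 + (¼)*(-1)) = 25412/(1/17908 - ¼) = 25412/(-1119/4477) = 25412*(-4477/1119) = -113769524/1119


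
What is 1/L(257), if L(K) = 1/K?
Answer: 257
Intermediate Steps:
1/L(257) = 1/(1/257) = 257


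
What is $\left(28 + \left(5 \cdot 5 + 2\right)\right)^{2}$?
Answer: $3025$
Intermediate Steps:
$\left(28 + \left(5 \cdot 5 + 2\right)\right)^{2} = \left(28 + \left(25 + 2\right)\right)^{2} = \left(28 + 27\right)^{2} = 55^{2} = 3025$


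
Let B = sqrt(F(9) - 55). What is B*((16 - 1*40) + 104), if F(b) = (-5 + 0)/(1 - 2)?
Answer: 400*I*sqrt(2) ≈ 565.69*I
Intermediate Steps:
F(b) = 5 (F(b) = -5/(-1) = -5*(-1) = 5)
B = 5*I*sqrt(2) (B = sqrt(5 - 55) = sqrt(-50) = 5*I*sqrt(2) ≈ 7.0711*I)
B*((16 - 1*40) + 104) = (5*I*sqrt(2))*((16 - 1*40) + 104) = (5*I*sqrt(2))*((16 - 40) + 104) = (5*I*sqrt(2))*(-24 + 104) = (5*I*sqrt(2))*80 = 400*I*sqrt(2)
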